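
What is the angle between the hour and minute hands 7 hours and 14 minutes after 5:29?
First find the time 7 hours and 14 minutes after 5:29.
Total minutes: 5 x 60 + 29 + 7 x 60 + 14 = 763.
763 mod 720 = 43 minutes = 12:43.
Now compute the angle at 12:43:
Hour hand: 0 x 30 + 43 x 0.5 = 21.5 degrees
Minute hand: 43 x 6 = 258 degrees
Difference: |21.5 - 258| = 236.5 degrees
Smaller angle: 360 - 236.5 = 123.5 degrees

Final answer: 123.5 degrees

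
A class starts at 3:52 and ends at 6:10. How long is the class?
From 3:52 to 6:10:
(6 x 60 + 10) - (3 x 60 + 52) = 370 - 232 = 138 minutes
= 2 hours and 18 minutes

Final answer: 2 hours and 18 minutes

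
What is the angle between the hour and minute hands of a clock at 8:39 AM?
Hour hand position: 8 x 30 + 39 x 0.5 = 259.5 degrees
Minute hand position: 39 x 6 = 234 degrees
Difference: |259.5 - 234| = 25.5 degrees
The angle between the hands is 25.5 degrees

Final answer: 25.5 degrees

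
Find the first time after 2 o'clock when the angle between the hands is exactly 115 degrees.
At t minutes past 2:00, the hour hand is at 30 x 2 + 0.5t degrees and the minute hand is at 6t degrees.
The smaller angle between them is 115 degrees when |30H - 5.5t| = 115 or |30H - 5.5t| = 245.
With H = 2, solve 30 x 2 - 5.5t = +/- target for each target:
  t = (30 x 2 - 115) / 5.5 = -10 (outside (0, 60))
  t = (30 x 2 + 115) / 5.5 = 31.82
  t = (30 x 2 - 245) / 5.5 = -33.64 (outside (0, 60))
  t = (30 x 2 + 245) / 5.5 = 55.45
Valid solutions in (0, 60): {31.82, 55.45} minutes.
The first occurrence is t = 31.82 minutes.
The hands form a 115-degree angle at 31.82 minutes past 2:00.

Final answer: 31.82 minutes past 2:00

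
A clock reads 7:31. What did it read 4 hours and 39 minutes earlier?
Starting time: 7:31 = 451 total minutes past 12:00
Subtracting: 4 hours and 39 minutes = 279 minutes
451 - 279 = 172 minutes
= 2 hours and 52 minutes past 12:00 = 2:52

Final answer: 2:52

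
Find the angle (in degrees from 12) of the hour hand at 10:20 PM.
The hour hand moves 30 degrees per hour and 0.5 degrees per minute.
At 10:20: (10) x 30 + 20 x 0.5 = 300 + 10 = 310 degrees

Final answer: 310 degrees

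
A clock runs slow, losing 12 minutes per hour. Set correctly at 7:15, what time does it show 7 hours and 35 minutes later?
For every 60 true minutes, the faulty clock advances 60 - 12 = 48 minutes.
True elapsed: 7 hours and 35 minutes = 455 minutes.
Faulty clock advances: 455 x 48/60 = 364 minutes (drift: 91 minutes behind).
Shown time: 7:15 + 364 minutes = 1:19.

Final answer: 1:19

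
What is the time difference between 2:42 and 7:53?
From 2:42 to 7:53:
(7 x 60 + 53) - (2 x 60 + 42) = 473 - 162 = 311 minutes
= 5 hours and 11 minutes

Final answer: 5 hours and 11 minutes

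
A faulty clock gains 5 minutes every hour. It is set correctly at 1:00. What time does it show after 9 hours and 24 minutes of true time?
For every 60 true minutes, the faulty clock advances 60 + 5 = 65 minutes.
True elapsed: 9 hours and 24 minutes = 564 minutes.
Faulty clock advances: 564 x 65/60 = 611 minutes (drift: 47 minutes ahead).
Shown time: 1:00 + 611 minutes = 11:11.

Final answer: 11:11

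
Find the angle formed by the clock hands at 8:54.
Hour hand position: 8 x 30 + 54 x 0.5 = 267 degrees
Minute hand position: 54 x 6 = 324 degrees
Difference: |267 - 324| = 57 degrees
The angle between the hands is 57 degrees

Final answer: 57 degrees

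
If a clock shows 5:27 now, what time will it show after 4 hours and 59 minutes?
Starting time: 5:27
Adding 59 minutes to 27 minutes: 27 + 59 = 86 minutes = 1 hour and 26 minutes
Adding 4 hours: 5 + 4 + 1 (carry) = 10
Final time: 10:26

Final answer: 10:26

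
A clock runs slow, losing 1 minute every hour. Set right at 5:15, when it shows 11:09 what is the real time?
For every 60 true minutes, the faulty clock advances 59 minutes, so 1 faulty-clock minute corresponds to 60/59 true minutes.
From 5:15 to 11:09 on the faulty dial is 354 minutes.
True elapsed: 354 x 60/59 = 360 minutes = 6 hours.
True time: 5:15 + 6 hours = 11:15.

Final answer: 11:15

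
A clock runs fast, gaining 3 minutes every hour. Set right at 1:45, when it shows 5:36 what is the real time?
For every 60 true minutes, the faulty clock advances 63 minutes, so 1 faulty-clock minute corresponds to 60/63 true minutes.
From 1:45 to 5:36 on the faulty dial is 231 minutes.
True elapsed: 231 x 60/63 = 220 minutes = 3 hours and 40 minutes.
True time: 1:45 + 3 hours and 40 minutes = 5:25.

Final answer: 5:25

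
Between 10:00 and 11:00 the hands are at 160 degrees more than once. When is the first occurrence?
At t minutes past 10:00, the hour hand is at 30 x 10 + 0.5t degrees and the minute hand is at 6t degrees.
The smaller angle between them is 160 degrees when |30H - 5.5t| = 160 or |30H - 5.5t| = 200.
With H = 10, solve 30 x 10 - 5.5t = +/- target for each target:
  t = (30 x 10 - 160) / 5.5 = 25.45
  t = (30 x 10 + 160) / 5.5 = 83.64 (outside (0, 60))
  t = (30 x 10 - 200) / 5.5 = 18.18
  t = (30 x 10 + 200) / 5.5 = 90.91 (outside (0, 60))
Valid solutions in (0, 60): {18.18, 25.45} minutes.
The first occurrence is t = 18.18 minutes.
The hands form a 160-degree angle at 18.18 minutes past 10:00.

Final answer: 18.18 minutes past 10:00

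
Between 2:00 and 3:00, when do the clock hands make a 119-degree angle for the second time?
At t minutes past 2:00, the hour hand is at 30 x 2 + 0.5t degrees and the minute hand is at 6t degrees.
The smaller angle between them is 119 degrees when |30H - 5.5t| = 119 or |30H - 5.5t| = 241.
With H = 2, solve 30 x 2 - 5.5t = +/- target for each target:
  t = (30 x 2 - 119) / 5.5 = -10.73 (outside (0, 60))
  t = (30 x 2 + 119) / 5.5 = 32.55
  t = (30 x 2 - 241) / 5.5 = -32.91 (outside (0, 60))
  t = (30 x 2 + 241) / 5.5 = 54.73
Valid solutions in (0, 60): {32.55, 54.73} minutes.
The second occurrence is t = 54.73 minutes.
The hands form a 119-degree angle at 54.73 minutes past 2:00.

Final answer: 54.73 minutes past 2:00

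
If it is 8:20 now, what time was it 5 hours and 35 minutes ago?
Starting time: 8:20 = 500 total minutes past 12:00
Subtracting: 5 hours and 35 minutes = 335 minutes
500 - 335 = 165 minutes
= 2 hours and 45 minutes past 12:00 = 2:45

Final answer: 2:45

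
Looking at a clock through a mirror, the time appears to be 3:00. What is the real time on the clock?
Reflection across the vertical (12-6) axis maps a hand at angle A degrees to (360 - A) degrees, which sends a reading of T minutes past 12:00 to (720 - T) minutes past 12:00.
Mirror reads 3:00 = 180 minutes past 12:00.
Actual time: (720 - 180) mod 720 = 540 minutes = 9:00.

Final answer: 9:00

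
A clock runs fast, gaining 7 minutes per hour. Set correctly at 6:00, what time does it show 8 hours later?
For every 60 true minutes, the faulty clock advances 60 + 7 = 67 minutes.
True elapsed: 8 hours = 480 minutes.
Faulty clock advances: 480 x 67/60 = 536 minutes (drift: 56 minutes ahead).
Shown time: 6:00 + 536 minutes = 2:56.

Final answer: 2:56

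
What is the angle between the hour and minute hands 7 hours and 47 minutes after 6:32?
First find the time 7 hours and 47 minutes after 6:32.
Total minutes: 6 x 60 + 32 + 7 x 60 + 47 = 859.
859 mod 720 = 139 minutes = 2:19.
Now compute the angle at 2:19:
Hour hand: 2 x 30 + 19 x 0.5 = 69.5 degrees
Minute hand: 19 x 6 = 114 degrees
Difference: |69.5 - 114| = 44.5 degrees
The angle is 44.5 degrees

Final answer: 44.5 degrees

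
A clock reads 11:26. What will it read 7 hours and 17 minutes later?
Starting time: 11:26
Adding 17 minutes to 26 minutes: 26 + 17 = 43 minutes
Adding 7 hours: 11 + 7 = 18 - 12 = 6
Final time: 6:43

Final answer: 6:43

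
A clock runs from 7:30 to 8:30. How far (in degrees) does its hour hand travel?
The hour hand moves 0.5 degrees per minute.
Time elapsed: 8:30 - 7:30 = 60 minutes
Angular displacement: 60 x 0.5 = 30 degrees

Final answer: 30 degrees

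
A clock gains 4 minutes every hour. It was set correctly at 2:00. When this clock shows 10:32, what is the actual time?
For every 60 true minutes, the faulty clock advances 64 minutes, so 1 faulty-clock minute corresponds to 60/64 true minutes.
From 2:00 to 10:32 on the faulty dial is 512 minutes.
True elapsed: 512 x 60/64 = 480 minutes = 8 hours.
True time: 2:00 + 8 hours = 10:00.

Final answer: 10:00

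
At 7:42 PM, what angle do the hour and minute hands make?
Hour hand position: 7 x 30 + 42 x 0.5 = 231 degrees
Minute hand position: 42 x 6 = 252 degrees
Difference: |231 - 252| = 21 degrees
The angle between the hands is 21 degrees

Final answer: 21 degrees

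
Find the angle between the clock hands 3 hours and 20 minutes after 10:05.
First find the time 3 hours and 20 minutes after 10:05.
Total minutes: 10 x 60 + 5 + 3 x 60 + 20 = 805.
805 mod 720 = 85 minutes = 1:25.
Now compute the angle at 1:25:
Hour hand: 1 x 30 + 25 x 0.5 = 42.5 degrees
Minute hand: 25 x 6 = 150 degrees
Difference: |42.5 - 150| = 107.5 degrees
The angle is 107.5 degrees

Final answer: 107.5 degrees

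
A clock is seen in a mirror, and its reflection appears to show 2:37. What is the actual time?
Reflection across the vertical (12-6) axis maps a hand at angle A degrees to (360 - A) degrees, which sends a reading of T minutes past 12:00 to (720 - T) minutes past 12:00.
Mirror reads 2:37 = 157 minutes past 12:00.
Actual time: (720 - 157) mod 720 = 563 minutes = 9:23.

Final answer: 9:23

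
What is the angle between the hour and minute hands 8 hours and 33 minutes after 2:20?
First find the time 8 hours and 33 minutes after 2:20.
Total minutes: 2 x 60 + 20 + 8 x 60 + 33 = 653.
653 mod 720 = 653 minutes = 10:53.
Now compute the angle at 10:53:
Hour hand: 10 x 30 + 53 x 0.5 = 326.5 degrees
Minute hand: 53 x 6 = 318 degrees
Difference: |326.5 - 318| = 8.5 degrees
The angle is 8.5 degrees

Final answer: 8.5 degrees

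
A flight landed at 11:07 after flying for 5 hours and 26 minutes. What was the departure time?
Starting time: 11:07 = 667 total minutes past 12:00
Subtracting: 5 hours and 26 minutes = 326 minutes
667 - 326 = 341 minutes
= 5 hours and 41 minutes past 12:00 = 5:41

Final answer: 5:41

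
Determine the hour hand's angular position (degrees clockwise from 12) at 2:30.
The hour hand moves 30 degrees per hour and 0.5 degrees per minute.
At 2:30: (2) x 30 + 30 x 0.5 = 60 + 15 = 75 degrees

Final answer: 75 degrees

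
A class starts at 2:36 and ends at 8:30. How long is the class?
From 2:36 to 8:30:
(8 x 60 + 30) - (2 x 60 + 36) = 510 - 156 = 354 minutes
= 5 hours and 54 minutes

Final answer: 5 hours and 54 minutes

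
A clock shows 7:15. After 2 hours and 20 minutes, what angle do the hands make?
First find the time 2 hours and 20 minutes after 7:15.
Total minutes: 7 x 60 + 15 + 2 x 60 + 20 = 575.
575 mod 720 = 575 minutes = 9:35.
Now compute the angle at 9:35:
Hour hand: 9 x 30 + 35 x 0.5 = 287.5 degrees
Minute hand: 35 x 6 = 210 degrees
Difference: |287.5 - 210| = 77.5 degrees
The angle is 77.5 degrees

Final answer: 77.5 degrees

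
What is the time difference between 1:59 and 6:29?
From 1:59 to 6:29:
(6 x 60 + 29) - (1 x 60 + 59) = 389 - 119 = 270 minutes
= 4 hours and 30 minutes

Final answer: 4 hours and 30 minutes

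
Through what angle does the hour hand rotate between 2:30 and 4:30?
The hour hand moves 0.5 degrees per minute.
Time elapsed: 4:30 - 2:30 = 120 minutes
Angular displacement: 120 x 0.5 = 60 degrees

Final answer: 60 degrees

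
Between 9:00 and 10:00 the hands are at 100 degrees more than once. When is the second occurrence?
At t minutes past 9:00, the hour hand is at 30 x 9 + 0.5t degrees and the minute hand is at 6t degrees.
The smaller angle between them is 100 degrees when |30H - 5.5t| = 100 or |30H - 5.5t| = 260.
With H = 9, solve 30 x 9 - 5.5t = +/- target for each target:
  t = (30 x 9 - 100) / 5.5 = 30.91
  t = (30 x 9 + 100) / 5.5 = 67.27 (outside (0, 60))
  t = (30 x 9 - 260) / 5.5 = 1.82
  t = (30 x 9 + 260) / 5.5 = 96.36 (outside (0, 60))
Valid solutions in (0, 60): {1.82, 30.91} minutes.
The second occurrence is t = 30.91 minutes.
The hands form a 100-degree angle at 30.91 minutes past 9:00.

Final answer: 30.91 minutes past 9:00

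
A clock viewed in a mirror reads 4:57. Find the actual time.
Reflection across the vertical (12-6) axis maps a hand at angle A degrees to (360 - A) degrees, which sends a reading of T minutes past 12:00 to (720 - T) minutes past 12:00.
Mirror reads 4:57 = 297 minutes past 12:00.
Actual time: (720 - 297) mod 720 = 423 minutes = 7:03.

Final answer: 7:03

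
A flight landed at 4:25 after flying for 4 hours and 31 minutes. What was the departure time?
Starting time: 4:25 = 265 total minutes past 12:00
Subtracting: 4 hours and 31 minutes = 271 minutes
265 - 271 = -6 (negative, add 12 hours = 720) = 714 minutes
= 11 hours and 54 minutes past 12:00 = 11:54

Final answer: 11:54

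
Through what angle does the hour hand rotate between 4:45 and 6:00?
The hour hand moves 0.5 degrees per minute.
Time elapsed: 6:00 - 4:45 = 75 minutes
Angular displacement: 75 x 0.5 = 37.5 degrees

Final answer: 37.5 degrees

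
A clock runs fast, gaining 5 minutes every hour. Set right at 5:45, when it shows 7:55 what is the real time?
For every 60 true minutes, the faulty clock advances 65 minutes, so 1 faulty-clock minute corresponds to 60/65 true minutes.
From 5:45 to 7:55 on the faulty dial is 130 minutes.
True elapsed: 130 x 60/65 = 120 minutes = 2 hours.
True time: 5:45 + 2 hours = 7:45.

Final answer: 7:45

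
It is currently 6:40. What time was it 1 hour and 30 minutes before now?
Starting time: 6:40 = 400 total minutes past 12:00
Subtracting: 1 hour and 30 minutes = 90 minutes
400 - 90 = 310 minutes
= 5 hours and 10 minutes past 12:00 = 5:10

Final answer: 5:10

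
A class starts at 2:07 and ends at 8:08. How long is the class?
From 2:07 to 8:08:
(8 x 60 + 8) - (2 x 60 + 7) = 488 - 127 = 361 minutes
= 6 hours and 1 minute

Final answer: 6 hours and 1 minute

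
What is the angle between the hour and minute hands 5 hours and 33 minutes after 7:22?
First find the time 5 hours and 33 minutes after 7:22.
Total minutes: 7 x 60 + 22 + 5 x 60 + 33 = 775.
775 mod 720 = 55 minutes = 12:55.
Now compute the angle at 12:55:
Hour hand: 0 x 30 + 55 x 0.5 = 27.5 degrees
Minute hand: 55 x 6 = 330 degrees
Difference: |27.5 - 330| = 302.5 degrees
Smaller angle: 360 - 302.5 = 57.5 degrees

Final answer: 57.5 degrees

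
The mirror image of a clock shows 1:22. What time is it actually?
Reflection across the vertical (12-6) axis maps a hand at angle A degrees to (360 - A) degrees, which sends a reading of T minutes past 12:00 to (720 - T) minutes past 12:00.
Mirror reads 1:22 = 82 minutes past 12:00.
Actual time: (720 - 82) mod 720 = 638 minutes = 10:38.

Final answer: 10:38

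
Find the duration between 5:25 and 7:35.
From 5:25 to 7:35:
(7 x 60 + 35) - (5 x 60 + 25) = 455 - 325 = 130 minutes
= 2 hours and 10 minutes

Final answer: 2 hours and 10 minutes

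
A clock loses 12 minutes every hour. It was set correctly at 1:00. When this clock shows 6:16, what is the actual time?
For every 60 true minutes, the faulty clock advances 48 minutes, so 1 faulty-clock minute corresponds to 60/48 true minutes.
From 1:00 to 6:16 on the faulty dial is 316 minutes.
True elapsed: 316 x 60/48 = 395 minutes = 6 hours and 35 minutes.
True time: 1:00 + 6 hours and 35 minutes = 7:35.

Final answer: 7:35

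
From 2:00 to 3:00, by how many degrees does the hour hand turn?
The hour hand moves 0.5 degrees per minute.
Time elapsed: 3:00 - 2:00 = 60 minutes
Angular displacement: 60 x 0.5 = 30 degrees

Final answer: 30 degrees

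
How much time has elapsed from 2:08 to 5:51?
From 2:08 to 5:51:
(5 x 60 + 51) - (2 x 60 + 8) = 351 - 128 = 223 minutes
= 3 hours and 43 minutes

Final answer: 3 hours and 43 minutes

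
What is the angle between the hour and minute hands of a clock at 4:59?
Hour hand position: 4 x 30 + 59 x 0.5 = 149.5 degrees
Minute hand position: 59 x 6 = 354 degrees
Difference: |149.5 - 354| = 204.5 degrees
Since 204.5 > 180, the smaller angle is 360 - 204.5 = 155.5 degrees

Final answer: 155.5 degrees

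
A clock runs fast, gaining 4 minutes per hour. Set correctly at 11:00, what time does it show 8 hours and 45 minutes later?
For every 60 true minutes, the faulty clock advances 60 + 4 = 64 minutes.
True elapsed: 8 hours and 45 minutes = 525 minutes.
Faulty clock advances: 525 x 64/60 = 560 minutes (drift: 35 minutes ahead).
Shown time: 11:00 + 560 minutes = 8:20.

Final answer: 8:20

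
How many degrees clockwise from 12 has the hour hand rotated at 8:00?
The hour hand moves 30 degrees per hour and 0.5 degrees per minute.
At 8:00: (8) x 30 + 0 x 0.5 = 240 + 0 = 240 degrees

Final answer: 240 degrees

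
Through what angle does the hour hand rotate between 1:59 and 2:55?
The hour hand moves 0.5 degrees per minute.
Time elapsed: 2:55 - 1:59 = 56 minutes
Angular displacement: 56 x 0.5 = 28 degrees

Final answer: 28 degrees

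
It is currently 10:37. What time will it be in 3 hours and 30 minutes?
Starting time: 10:37
Adding 30 minutes to 37 minutes: 37 + 30 = 67 minutes = 1 hour and 7 minutes
Adding 3 hours: 10 + 3 + 1 (carry) = 14 - 12 = 2
Final time: 2:07

Final answer: 2:07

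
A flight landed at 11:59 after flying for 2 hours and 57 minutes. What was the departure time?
Starting time: 11:59 = 719 total minutes past 12:00
Subtracting: 2 hours and 57 minutes = 177 minutes
719 - 177 = 542 minutes
= 9 hours and 2 minutes past 12:00 = 9:02

Final answer: 9:02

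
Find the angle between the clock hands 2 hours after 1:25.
First find the time 2 hours after 1:25.
Total minutes: 1 x 60 + 25 + 2 x 60 + 0 = 205.
205 mod 720 = 205 minutes = 3:25.
Now compute the angle at 3:25:
Hour hand: 3 x 30 + 25 x 0.5 = 102.5 degrees
Minute hand: 25 x 6 = 150 degrees
Difference: |102.5 - 150| = 47.5 degrees
The angle is 47.5 degrees

Final answer: 47.5 degrees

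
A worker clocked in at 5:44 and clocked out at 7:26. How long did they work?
From 5:44 to 7:26:
(7 x 60 + 26) - (5 x 60 + 44) = 446 - 344 = 102 minutes
= 1 hour and 42 minutes

Final answer: 1 hour and 42 minutes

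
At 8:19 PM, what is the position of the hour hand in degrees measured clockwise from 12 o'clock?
The hour hand moves 30 degrees per hour and 0.5 degrees per minute.
At 8:19: (8) x 30 + 19 x 0.5 = 240 + 9.5 = 249.5 degrees

Final answer: 249.5 degrees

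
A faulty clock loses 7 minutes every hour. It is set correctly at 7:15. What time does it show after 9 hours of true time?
For every 60 true minutes, the faulty clock advances 60 - 7 = 53 minutes.
True elapsed: 9 hours = 540 minutes.
Faulty clock advances: 540 x 53/60 = 477 minutes (drift: 63 minutes behind).
Shown time: 7:15 + 477 minutes = 3:12.

Final answer: 3:12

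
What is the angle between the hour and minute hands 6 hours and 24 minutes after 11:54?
First find the time 6 hours and 24 minutes after 11:54.
Total minutes: 11 x 60 + 54 + 6 x 60 + 24 = 1098.
1098 mod 720 = 378 minutes = 6:18.
Now compute the angle at 6:18:
Hour hand: 6 x 30 + 18 x 0.5 = 189 degrees
Minute hand: 18 x 6 = 108 degrees
Difference: |189 - 108| = 81 degrees
The angle is 81 degrees

Final answer: 81 degrees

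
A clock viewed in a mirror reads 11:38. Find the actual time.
Reflection across the vertical (12-6) axis maps a hand at angle A degrees to (360 - A) degrees, which sends a reading of T minutes past 12:00 to (720 - T) minutes past 12:00.
Mirror reads 11:38 = 698 minutes past 12:00.
Actual time: (720 - 698) mod 720 = 22 minutes = 12:22.

Final answer: 12:22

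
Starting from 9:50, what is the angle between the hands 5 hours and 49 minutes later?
First find the time 5 hours and 49 minutes after 9:50.
Total minutes: 9 x 60 + 50 + 5 x 60 + 49 = 939.
939 mod 720 = 219 minutes = 3:39.
Now compute the angle at 3:39:
Hour hand: 3 x 30 + 39 x 0.5 = 109.5 degrees
Minute hand: 39 x 6 = 234 degrees
Difference: |109.5 - 234| = 124.5 degrees
The angle is 124.5 degrees

Final answer: 124.5 degrees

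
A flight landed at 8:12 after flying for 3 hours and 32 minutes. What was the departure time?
Starting time: 8:12 = 492 total minutes past 12:00
Subtracting: 3 hours and 32 minutes = 212 minutes
492 - 212 = 280 minutes
= 4 hours and 40 minutes past 12:00 = 4:40

Final answer: 4:40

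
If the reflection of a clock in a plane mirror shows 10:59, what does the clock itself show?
Reflection across the vertical (12-6) axis maps a hand at angle A degrees to (360 - A) degrees, which sends a reading of T minutes past 12:00 to (720 - T) minutes past 12:00.
Mirror reads 10:59 = 659 minutes past 12:00.
Actual time: (720 - 659) mod 720 = 61 minutes = 1:01.

Final answer: 1:01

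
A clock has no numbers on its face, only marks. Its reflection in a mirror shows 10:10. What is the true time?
Reflection across the vertical (12-6) axis maps a hand at angle A degrees to (360 - A) degrees, which sends a reading of T minutes past 12:00 to (720 - T) minutes past 12:00.
Mirror reads 10:10 = 610 minutes past 12:00.
Actual time: (720 - 610) mod 720 = 110 minutes = 1:50.

Final answer: 1:50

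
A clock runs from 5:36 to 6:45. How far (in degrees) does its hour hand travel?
The hour hand moves 0.5 degrees per minute.
Time elapsed: 6:45 - 5:36 = 69 minutes
Angular displacement: 69 x 0.5 = 34.5 degrees

Final answer: 34.5 degrees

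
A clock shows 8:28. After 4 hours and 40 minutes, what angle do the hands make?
First find the time 4 hours and 40 minutes after 8:28.
Total minutes: 8 x 60 + 28 + 4 x 60 + 40 = 788.
788 mod 720 = 68 minutes = 1:08.
Now compute the angle at 1:08:
Hour hand: 1 x 30 + 8 x 0.5 = 34 degrees
Minute hand: 8 x 6 = 48 degrees
Difference: |34 - 48| = 14 degrees
The angle is 14 degrees

Final answer: 14 degrees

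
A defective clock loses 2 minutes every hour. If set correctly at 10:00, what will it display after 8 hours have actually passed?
For every 60 true minutes, the faulty clock advances 60 - 2 = 58 minutes.
True elapsed: 8 hours = 480 minutes.
Faulty clock advances: 480 x 58/60 = 464 minutes (drift: 16 minutes behind).
Shown time: 10:00 + 464 minutes = 5:44.

Final answer: 5:44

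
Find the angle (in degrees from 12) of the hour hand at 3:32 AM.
The hour hand moves 30 degrees per hour and 0.5 degrees per minute.
At 3:32: (3) x 30 + 32 x 0.5 = 90 + 16 = 106 degrees

Final answer: 106 degrees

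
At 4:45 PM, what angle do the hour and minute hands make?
Hour hand position: 4 x 30 + 45 x 0.5 = 142.5 degrees
Minute hand position: 45 x 6 = 270 degrees
Difference: |142.5 - 270| = 127.5 degrees
The angle between the hands is 127.5 degrees

Final answer: 127.5 degrees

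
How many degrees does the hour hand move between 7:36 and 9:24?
The hour hand moves 0.5 degrees per minute.
Time elapsed: 9:24 - 7:36 = 108 minutes
Angular displacement: 108 x 0.5 = 54 degrees

Final answer: 54 degrees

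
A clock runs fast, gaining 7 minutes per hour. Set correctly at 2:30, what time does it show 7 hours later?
For every 60 true minutes, the faulty clock advances 60 + 7 = 67 minutes.
True elapsed: 7 hours = 420 minutes.
Faulty clock advances: 420 x 67/60 = 469 minutes (drift: 49 minutes ahead).
Shown time: 2:30 + 469 minutes = 10:19.

Final answer: 10:19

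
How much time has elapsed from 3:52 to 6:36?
From 3:52 to 6:36:
(6 x 60 + 36) - (3 x 60 + 52) = 396 - 232 = 164 minutes
= 2 hours and 44 minutes

Final answer: 2 hours and 44 minutes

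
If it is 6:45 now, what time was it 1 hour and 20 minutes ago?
Starting time: 6:45 = 405 total minutes past 12:00
Subtracting: 1 hour and 20 minutes = 80 minutes
405 - 80 = 325 minutes
= 5 hours and 25 minutes past 12:00 = 5:25

Final answer: 5:25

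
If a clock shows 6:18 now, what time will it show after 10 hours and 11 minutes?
Starting time: 6:18
Adding 11 minutes to 18 minutes: 18 + 11 = 29 minutes
Adding 10 hours: 6 + 10 = 16 - 12 = 4
Final time: 4:29

Final answer: 4:29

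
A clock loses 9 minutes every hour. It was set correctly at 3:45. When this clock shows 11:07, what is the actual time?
For every 60 true minutes, the faulty clock advances 51 minutes, so 1 faulty-clock minute corresponds to 60/51 true minutes.
From 3:45 to 11:07 on the faulty dial is 442 minutes.
True elapsed: 442 x 60/51 = 520 minutes = 8 hours and 40 minutes.
True time: 3:45 + 8 hours and 40 minutes = 12:25.

Final answer: 12:25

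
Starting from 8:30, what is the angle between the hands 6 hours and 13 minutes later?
First find the time 6 hours and 13 minutes after 8:30.
Total minutes: 8 x 60 + 30 + 6 x 60 + 13 = 883.
883 mod 720 = 163 minutes = 2:43.
Now compute the angle at 2:43:
Hour hand: 2 x 30 + 43 x 0.5 = 81.5 degrees
Minute hand: 43 x 6 = 258 degrees
Difference: |81.5 - 258| = 176.5 degrees
The angle is 176.5 degrees

Final answer: 176.5 degrees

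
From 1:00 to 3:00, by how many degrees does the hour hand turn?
The hour hand moves 0.5 degrees per minute.
Time elapsed: 3:00 - 1:00 = 120 minutes
Angular displacement: 120 x 0.5 = 60 degrees

Final answer: 60 degrees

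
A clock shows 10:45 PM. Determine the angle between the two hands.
Hour hand position: 10 x 30 + 45 x 0.5 = 322.5 degrees
Minute hand position: 45 x 6 = 270 degrees
Difference: |322.5 - 270| = 52.5 degrees
The angle between the hands is 52.5 degrees

Final answer: 52.5 degrees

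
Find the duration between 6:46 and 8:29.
From 6:46 to 8:29:
(8 x 60 + 29) - (6 x 60 + 46) = 509 - 406 = 103 minutes
= 1 hour and 43 minutes

Final answer: 1 hour and 43 minutes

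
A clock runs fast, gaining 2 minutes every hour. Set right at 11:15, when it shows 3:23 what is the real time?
For every 60 true minutes, the faulty clock advances 62 minutes, so 1 faulty-clock minute corresponds to 60/62 true minutes.
From 11:15 to 3:23 on the faulty dial is 248 minutes.
True elapsed: 248 x 60/62 = 240 minutes = 4 hours.
True time: 11:15 + 4 hours = 3:15.

Final answer: 3:15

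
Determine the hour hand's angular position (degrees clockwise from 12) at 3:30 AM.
The hour hand moves 30 degrees per hour and 0.5 degrees per minute.
At 3:30: (3) x 30 + 30 x 0.5 = 90 + 15 = 105 degrees

Final answer: 105 degrees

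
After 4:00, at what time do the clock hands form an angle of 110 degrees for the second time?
At t minutes past 4:00, the hour hand is at 30 x 4 + 0.5t degrees and the minute hand is at 6t degrees.
The smaller angle between them is 110 degrees when |30H - 5.5t| = 110 or |30H - 5.5t| = 250.
With H = 4, solve 30 x 4 - 5.5t = +/- target for each target:
  t = (30 x 4 - 110) / 5.5 = 1.82
  t = (30 x 4 + 110) / 5.5 = 41.82
  t = (30 x 4 - 250) / 5.5 = -23.64 (outside (0, 60))
  t = (30 x 4 + 250) / 5.5 = 67.27 (outside (0, 60))
Valid solutions in (0, 60): {1.82, 41.82} minutes.
The second occurrence is t = 41.82 minutes.
The hands form a 110-degree angle at 41.82 minutes past 4:00.

Final answer: 41.82 minutes past 4:00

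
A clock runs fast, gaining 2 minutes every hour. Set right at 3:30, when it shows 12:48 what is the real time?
For every 60 true minutes, the faulty clock advances 62 minutes, so 1 faulty-clock minute corresponds to 60/62 true minutes.
From 3:30 to 12:48 on the faulty dial is 558 minutes.
True elapsed: 558 x 60/62 = 540 minutes = 9 hours.
True time: 3:30 + 9 hours = 12:30.

Final answer: 12:30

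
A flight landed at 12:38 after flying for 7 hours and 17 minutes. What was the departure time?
Starting time: 12:38 = 38 total minutes past 12:00
Subtracting: 7 hours and 17 minutes = 437 minutes
38 - 437 = -399 (negative, add 12 hours = 720) = 321 minutes
= 5 hours and 21 minutes past 12:00 = 5:21

Final answer: 5:21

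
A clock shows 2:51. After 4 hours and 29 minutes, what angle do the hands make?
First find the time 4 hours and 29 minutes after 2:51.
Total minutes: 2 x 60 + 51 + 4 x 60 + 29 = 440.
440 mod 720 = 440 minutes = 7:20.
Now compute the angle at 7:20:
Hour hand: 7 x 30 + 20 x 0.5 = 220 degrees
Minute hand: 20 x 6 = 120 degrees
Difference: |220 - 120| = 100 degrees
The angle is 100 degrees

Final answer: 100 degrees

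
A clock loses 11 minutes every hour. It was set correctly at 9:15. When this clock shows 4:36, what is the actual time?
For every 60 true minutes, the faulty clock advances 49 minutes, so 1 faulty-clock minute corresponds to 60/49 true minutes.
From 9:15 to 4:36 on the faulty dial is 441 minutes.
True elapsed: 441 x 60/49 = 540 minutes = 9 hours.
True time: 9:15 + 9 hours = 6:15.

Final answer: 6:15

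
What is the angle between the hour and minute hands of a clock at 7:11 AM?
Hour hand position: 7 x 30 + 11 x 0.5 = 215.5 degrees
Minute hand position: 11 x 6 = 66 degrees
Difference: |215.5 - 66| = 149.5 degrees
The angle between the hands is 149.5 degrees

Final answer: 149.5 degrees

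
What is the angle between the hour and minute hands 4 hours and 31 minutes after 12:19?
First find the time 4 hours and 31 minutes after 12:19.
Total minutes: 12 x 60 + 19 + 4 x 60 + 31 = 1010.
1010 mod 720 = 290 minutes = 4:50.
Now compute the angle at 4:50:
Hour hand: 4 x 30 + 50 x 0.5 = 145 degrees
Minute hand: 50 x 6 = 300 degrees
Difference: |145 - 300| = 155 degrees
The angle is 155 degrees

Final answer: 155 degrees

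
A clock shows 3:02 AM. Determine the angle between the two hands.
Hour hand position: 3 x 30 + 2 x 0.5 = 91 degrees
Minute hand position: 2 x 6 = 12 degrees
Difference: |91 - 12| = 79 degrees
The angle between the hands is 79 degrees

Final answer: 79 degrees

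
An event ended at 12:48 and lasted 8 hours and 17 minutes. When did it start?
Starting time: 12:48 = 48 total minutes past 12:00
Subtracting: 8 hours and 17 minutes = 497 minutes
48 - 497 = -449 (negative, add 12 hours = 720) = 271 minutes
= 4 hours and 31 minutes past 12:00 = 4:31

Final answer: 4:31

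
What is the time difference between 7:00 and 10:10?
From 7:00 to 10:10:
(10 x 60 + 10) - (7 x 60 + 0) = 610 - 420 = 190 minutes
= 3 hours and 10 minutes

Final answer: 3 hours and 10 minutes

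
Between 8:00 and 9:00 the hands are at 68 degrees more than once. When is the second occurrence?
At t minutes past 8:00, the hour hand is at 30 x 8 + 0.5t degrees and the minute hand is at 6t degrees.
The smaller angle between them is 68 degrees when |30H - 5.5t| = 68 or |30H - 5.5t| = 292.
With H = 8, solve 30 x 8 - 5.5t = +/- target for each target:
  t = (30 x 8 - 68) / 5.5 = 31.27
  t = (30 x 8 + 68) / 5.5 = 56
  t = (30 x 8 - 292) / 5.5 = -9.45 (outside (0, 60))
  t = (30 x 8 + 292) / 5.5 = 96.73 (outside (0, 60))
Valid solutions in (0, 60): {31.27, 56} minutes.
The second occurrence is t = 56 minutes.
The hands form a 68-degree angle at 56 minutes past 8:00.

Final answer: 56 minutes past 8:00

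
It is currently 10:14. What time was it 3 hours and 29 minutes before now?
Starting time: 10:14 = 614 total minutes past 12:00
Subtracting: 3 hours and 29 minutes = 209 minutes
614 - 209 = 405 minutes
= 6 hours and 45 minutes past 12:00 = 6:45

Final answer: 6:45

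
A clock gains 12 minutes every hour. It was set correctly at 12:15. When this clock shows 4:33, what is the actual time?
For every 60 true minutes, the faulty clock advances 72 minutes, so 1 faulty-clock minute corresponds to 60/72 true minutes.
From 12:15 to 4:33 on the faulty dial is 258 minutes.
True elapsed: 258 x 60/72 = 215 minutes = 3 hours and 35 minutes.
True time: 12:15 + 3 hours and 35 minutes = 3:50.

Final answer: 3:50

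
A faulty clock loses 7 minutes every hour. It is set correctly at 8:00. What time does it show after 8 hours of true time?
For every 60 true minutes, the faulty clock advances 60 - 7 = 53 minutes.
True elapsed: 8 hours = 480 minutes.
Faulty clock advances: 480 x 53/60 = 424 minutes (drift: 56 minutes behind).
Shown time: 8:00 + 424 minutes = 3:04.

Final answer: 3:04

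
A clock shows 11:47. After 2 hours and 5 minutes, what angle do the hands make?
First find the time 2 hours and 5 minutes after 11:47.
Total minutes: 11 x 60 + 47 + 2 x 60 + 5 = 832.
832 mod 720 = 112 minutes = 1:52.
Now compute the angle at 1:52:
Hour hand: 1 x 30 + 52 x 0.5 = 56 degrees
Minute hand: 52 x 6 = 312 degrees
Difference: |56 - 312| = 256 degrees
Smaller angle: 360 - 256 = 104 degrees

Final answer: 104 degrees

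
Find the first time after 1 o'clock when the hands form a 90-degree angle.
At t minutes past 1:00, the hour hand is at 30 x 1 + 0.5t degrees and the minute hand is at 6t degrees.
The smaller angle between them is 90 degrees when |30H - 5.5t| = 90 or |30H - 5.5t| = 270.
With H = 1, solve 30 x 1 - 5.5t = +/- target for each target:
  t = (30 x 1 - 90) / 5.5 = -10.91 (outside (0, 60))
  t = (30 x 1 + 90) / 5.5 = 21.82
  t = (30 x 1 - 270) / 5.5 = -43.64 (outside (0, 60))
  t = (30 x 1 + 270) / 5.5 = 54.55
Valid solutions in (0, 60): {21.82, 54.55} minutes.
First occurrence: t = 21.82 minutes.
The hands are at right angles at 21.82 minutes past 1:00.

Final answer: 21.82 minutes past 1:00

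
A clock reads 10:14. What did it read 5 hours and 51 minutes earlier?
Starting time: 10:14 = 614 total minutes past 12:00
Subtracting: 5 hours and 51 minutes = 351 minutes
614 - 351 = 263 minutes
= 4 hours and 23 minutes past 12:00 = 4:23

Final answer: 4:23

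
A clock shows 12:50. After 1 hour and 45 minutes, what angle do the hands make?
First find the time 1 hour and 45 minutes after 12:50.
Total minutes: 12 x 60 + 50 + 1 x 60 + 45 = 875.
875 mod 720 = 155 minutes = 2:35.
Now compute the angle at 2:35:
Hour hand: 2 x 30 + 35 x 0.5 = 77.5 degrees
Minute hand: 35 x 6 = 210 degrees
Difference: |77.5 - 210| = 132.5 degrees
The angle is 132.5 degrees

Final answer: 132.5 degrees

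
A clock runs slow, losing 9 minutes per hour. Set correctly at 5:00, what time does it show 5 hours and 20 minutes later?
For every 60 true minutes, the faulty clock advances 60 - 9 = 51 minutes.
True elapsed: 5 hours and 20 minutes = 320 minutes.
Faulty clock advances: 320 x 51/60 = 272 minutes (drift: 48 minutes behind).
Shown time: 5:00 + 272 minutes = 9:32.

Final answer: 9:32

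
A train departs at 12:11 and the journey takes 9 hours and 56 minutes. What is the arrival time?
Starting time: 12:11
Adding 56 minutes to 11 minutes: 11 + 56 = 67 minutes = 1 hour and 7 minutes
Adding 9 hours: 12 + 9 + 1 (carry) = 22 - 12 = 10
Final time: 10:07

Final answer: 10:07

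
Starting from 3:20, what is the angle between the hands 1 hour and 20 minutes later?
First find the time 1 hour and 20 minutes after 3:20.
Total minutes: 3 x 60 + 20 + 1 x 60 + 20 = 280.
280 mod 720 = 280 minutes = 4:40.
Now compute the angle at 4:40:
Hour hand: 4 x 30 + 40 x 0.5 = 140 degrees
Minute hand: 40 x 6 = 240 degrees
Difference: |140 - 240| = 100 degrees
The angle is 100 degrees

Final answer: 100 degrees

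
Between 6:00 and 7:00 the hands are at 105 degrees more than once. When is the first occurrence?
At t minutes past 6:00, the hour hand is at 30 x 6 + 0.5t degrees and the minute hand is at 6t degrees.
The smaller angle between them is 105 degrees when |30H - 5.5t| = 105 or |30H - 5.5t| = 255.
With H = 6, solve 30 x 6 - 5.5t = +/- target for each target:
  t = (30 x 6 - 105) / 5.5 = 13.64
  t = (30 x 6 + 105) / 5.5 = 51.82
  t = (30 x 6 - 255) / 5.5 = -13.64 (outside (0, 60))
  t = (30 x 6 + 255) / 5.5 = 79.09 (outside (0, 60))
Valid solutions in (0, 60): {13.64, 51.82} minutes.
The first occurrence is t = 13.64 minutes.
The hands form a 105-degree angle at 13.64 minutes past 6:00.

Final answer: 13.64 minutes past 6:00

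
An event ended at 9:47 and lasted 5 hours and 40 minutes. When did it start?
Starting time: 9:47 = 587 total minutes past 12:00
Subtracting: 5 hours and 40 minutes = 340 minutes
587 - 340 = 247 minutes
= 4 hours and 7 minutes past 12:00 = 4:07

Final answer: 4:07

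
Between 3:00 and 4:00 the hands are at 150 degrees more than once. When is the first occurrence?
At t minutes past 3:00, the hour hand is at 30 x 3 + 0.5t degrees and the minute hand is at 6t degrees.
The smaller angle between them is 150 degrees when |30H - 5.5t| = 150 or |30H - 5.5t| = 210.
With H = 3, solve 30 x 3 - 5.5t = +/- target for each target:
  t = (30 x 3 - 150) / 5.5 = -10.91 (outside (0, 60))
  t = (30 x 3 + 150) / 5.5 = 43.64
  t = (30 x 3 - 210) / 5.5 = -21.82 (outside (0, 60))
  t = (30 x 3 + 210) / 5.5 = 54.55
Valid solutions in (0, 60): {43.64, 54.55} minutes.
The first occurrence is t = 43.64 minutes.
The hands form a 150-degree angle at 43.64 minutes past 3:00.

Final answer: 43.64 minutes past 3:00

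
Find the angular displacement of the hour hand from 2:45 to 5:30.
The hour hand moves 0.5 degrees per minute.
Time elapsed: 5:30 - 2:45 = 165 minutes
Angular displacement: 165 x 0.5 = 82.5 degrees

Final answer: 82.5 degrees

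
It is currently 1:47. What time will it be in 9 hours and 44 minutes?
Starting time: 1:47
Adding 44 minutes to 47 minutes: 47 + 44 = 91 minutes = 1 hour and 31 minutes
Adding 9 hours: 1 + 9 + 1 (carry) = 11
Final time: 11:31

Final answer: 11:31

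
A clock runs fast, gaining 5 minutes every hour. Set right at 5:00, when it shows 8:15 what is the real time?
For every 60 true minutes, the faulty clock advances 65 minutes, so 1 faulty-clock minute corresponds to 60/65 true minutes.
From 5:00 to 8:15 on the faulty dial is 195 minutes.
True elapsed: 195 x 60/65 = 180 minutes = 3 hours.
True time: 5:00 + 3 hours = 8:00.

Final answer: 8:00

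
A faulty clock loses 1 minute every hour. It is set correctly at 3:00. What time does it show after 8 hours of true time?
For every 60 true minutes, the faulty clock advances 60 - 1 = 59 minutes.
True elapsed: 8 hours = 480 minutes.
Faulty clock advances: 480 x 59/60 = 472 minutes (drift: 8 minutes behind).
Shown time: 3:00 + 472 minutes = 10:52.

Final answer: 10:52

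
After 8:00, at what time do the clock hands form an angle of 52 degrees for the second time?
At t minutes past 8:00, the hour hand is at 30 x 8 + 0.5t degrees and the minute hand is at 6t degrees.
The smaller angle between them is 52 degrees when |30H - 5.5t| = 52 or |30H - 5.5t| = 308.
With H = 8, solve 30 x 8 - 5.5t = +/- target for each target:
  t = (30 x 8 - 52) / 5.5 = 34.18
  t = (30 x 8 + 52) / 5.5 = 53.09
  t = (30 x 8 - 308) / 5.5 = -12.36 (outside (0, 60))
  t = (30 x 8 + 308) / 5.5 = 99.64 (outside (0, 60))
Valid solutions in (0, 60): {34.18, 53.09} minutes.
The second occurrence is t = 53.09 minutes.
The hands form a 52-degree angle at 53.09 minutes past 8:00.

Final answer: 53.09 minutes past 8:00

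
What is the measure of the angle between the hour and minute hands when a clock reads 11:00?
Hour hand position: 11 x 30 + 0 x 0.5 = 330 degrees
Minute hand position: 0 x 6 = 0 degrees
Difference: |330 - 0| = 330 degrees
Since 330 > 180, the smaller angle is 360 - 330 = 30 degrees

Final answer: 30 degrees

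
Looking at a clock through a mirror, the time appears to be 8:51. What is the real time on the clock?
Reflection across the vertical (12-6) axis maps a hand at angle A degrees to (360 - A) degrees, which sends a reading of T minutes past 12:00 to (720 - T) minutes past 12:00.
Mirror reads 8:51 = 531 minutes past 12:00.
Actual time: (720 - 531) mod 720 = 189 minutes = 3:09.

Final answer: 3:09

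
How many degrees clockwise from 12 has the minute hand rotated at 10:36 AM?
The minute hand moves 6 degrees per minute.
At 10:36: 36 x 6 = 216 degrees

Final answer: 216 degrees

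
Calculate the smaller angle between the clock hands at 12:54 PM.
Hour hand position: 0 x 30 + 54 x 0.5 = 27 degrees
Minute hand position: 54 x 6 = 324 degrees
Difference: |27 - 324| = 297 degrees
Since 297 > 180, the smaller angle is 360 - 297 = 63 degrees

Final answer: 63 degrees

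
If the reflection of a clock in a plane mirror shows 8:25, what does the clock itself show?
Reflection across the vertical (12-6) axis maps a hand at angle A degrees to (360 - A) degrees, which sends a reading of T minutes past 12:00 to (720 - T) minutes past 12:00.
Mirror reads 8:25 = 505 minutes past 12:00.
Actual time: (720 - 505) mod 720 = 215 minutes = 3:35.

Final answer: 3:35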